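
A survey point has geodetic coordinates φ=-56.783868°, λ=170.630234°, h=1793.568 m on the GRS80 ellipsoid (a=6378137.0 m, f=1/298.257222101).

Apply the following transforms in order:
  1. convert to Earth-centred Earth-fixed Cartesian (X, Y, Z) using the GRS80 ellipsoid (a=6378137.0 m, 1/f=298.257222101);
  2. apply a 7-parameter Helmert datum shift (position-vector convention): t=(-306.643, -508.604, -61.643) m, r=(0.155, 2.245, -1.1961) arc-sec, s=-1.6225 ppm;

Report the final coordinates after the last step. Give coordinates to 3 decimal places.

start: φ=-56.783868°, λ=170.630234°, h=1793.568 m
→ ECEF (a=6378137.000, f=1/298.257222101): X=-3456394.5408, Y=570328.7030, Z=-5314254.1971
→ Helmert 7p (PV): X=-3456750.1092, Y=569843.2102, Z=-5314269.1696

X=-3456750.109 m, Y=569843.210 m, Z=-5314269.170 m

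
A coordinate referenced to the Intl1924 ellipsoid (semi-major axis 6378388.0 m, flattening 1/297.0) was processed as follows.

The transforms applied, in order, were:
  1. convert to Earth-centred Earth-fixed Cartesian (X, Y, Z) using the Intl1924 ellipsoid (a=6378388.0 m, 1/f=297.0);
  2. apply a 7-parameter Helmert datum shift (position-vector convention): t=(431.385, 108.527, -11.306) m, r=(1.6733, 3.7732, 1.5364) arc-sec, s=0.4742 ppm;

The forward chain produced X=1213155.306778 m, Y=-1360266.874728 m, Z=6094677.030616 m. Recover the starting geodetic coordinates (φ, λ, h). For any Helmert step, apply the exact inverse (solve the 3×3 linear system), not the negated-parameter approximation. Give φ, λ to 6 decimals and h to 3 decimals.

start: X=1213155.3068, Y=-1360266.8747, Z=6094677.0306 m
→ Helmert⁻¹: X=1212601.7234, Y=-1360334.3462, Z=6094718.6642
→ geod (Bowring, a=6378388.000): φ=73.45892800°, λ=-48.28619600°, h=2662.8790 m

φ=73.458928°, λ=-48.286196°, h=2662.879 m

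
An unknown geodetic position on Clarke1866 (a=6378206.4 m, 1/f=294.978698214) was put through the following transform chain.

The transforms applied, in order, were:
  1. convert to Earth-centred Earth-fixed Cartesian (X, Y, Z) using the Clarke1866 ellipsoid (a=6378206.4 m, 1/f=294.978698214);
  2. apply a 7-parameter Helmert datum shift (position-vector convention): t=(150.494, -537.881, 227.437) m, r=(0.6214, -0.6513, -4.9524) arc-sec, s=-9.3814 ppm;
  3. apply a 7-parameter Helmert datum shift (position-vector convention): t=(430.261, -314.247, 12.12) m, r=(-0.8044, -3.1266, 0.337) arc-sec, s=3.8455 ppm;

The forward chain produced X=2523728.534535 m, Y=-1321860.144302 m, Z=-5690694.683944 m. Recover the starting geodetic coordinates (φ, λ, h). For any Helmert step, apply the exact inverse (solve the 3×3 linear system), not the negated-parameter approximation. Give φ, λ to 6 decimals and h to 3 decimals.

φ=-63.570521°, λ=-27.634156°, h=2947.892 m

start: X=2523728.5345, Y=-1321860.1443, Z=-5690694.6839 m
→ Helmert⁻¹: X=2523200.1500, Y=-1321522.7448, Z=-5690728.3213
→ Helmert⁻¹: X=2523087.0720, Y=-1320953.8225, Z=-5691013.1352
→ geod (Bowring, a=6378206.400): φ=-63.57052100°, λ=-27.63415600°, h=2947.8920 m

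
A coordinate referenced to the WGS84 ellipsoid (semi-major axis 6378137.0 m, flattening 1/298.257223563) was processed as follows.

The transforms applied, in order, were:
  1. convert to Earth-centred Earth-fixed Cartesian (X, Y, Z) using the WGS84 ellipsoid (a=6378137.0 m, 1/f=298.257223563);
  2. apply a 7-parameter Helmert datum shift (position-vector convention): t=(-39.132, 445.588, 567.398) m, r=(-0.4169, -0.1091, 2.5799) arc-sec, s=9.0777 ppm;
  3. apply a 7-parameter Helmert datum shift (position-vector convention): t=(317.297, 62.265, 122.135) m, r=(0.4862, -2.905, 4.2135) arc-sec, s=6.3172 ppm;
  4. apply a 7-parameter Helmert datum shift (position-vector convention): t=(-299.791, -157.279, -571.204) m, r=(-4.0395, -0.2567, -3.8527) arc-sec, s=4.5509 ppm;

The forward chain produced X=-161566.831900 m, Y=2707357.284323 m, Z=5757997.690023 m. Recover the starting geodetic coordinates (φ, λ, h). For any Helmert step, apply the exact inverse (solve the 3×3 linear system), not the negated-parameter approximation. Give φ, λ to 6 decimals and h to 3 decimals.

start: X=-161566.8319, Y=2707357.2843, Z=5757997.6900 m
→ Helmert⁻¹: X=-161309.7100, Y=2707386.4521, Z=5758595.9098
→ Helmert⁻¹: X=-161489.5810, Y=2707323.9569, Z=5758433.2904
→ Helmert⁻¹: X=-161412.0815, Y=2706844.1782, Z=5757819.1811
→ geod (Bowring, a=6378137.000): φ=64.92978600°, λ=93.41256900°, h=3777.9990 m

φ=64.929786°, λ=93.412569°, h=3777.999 m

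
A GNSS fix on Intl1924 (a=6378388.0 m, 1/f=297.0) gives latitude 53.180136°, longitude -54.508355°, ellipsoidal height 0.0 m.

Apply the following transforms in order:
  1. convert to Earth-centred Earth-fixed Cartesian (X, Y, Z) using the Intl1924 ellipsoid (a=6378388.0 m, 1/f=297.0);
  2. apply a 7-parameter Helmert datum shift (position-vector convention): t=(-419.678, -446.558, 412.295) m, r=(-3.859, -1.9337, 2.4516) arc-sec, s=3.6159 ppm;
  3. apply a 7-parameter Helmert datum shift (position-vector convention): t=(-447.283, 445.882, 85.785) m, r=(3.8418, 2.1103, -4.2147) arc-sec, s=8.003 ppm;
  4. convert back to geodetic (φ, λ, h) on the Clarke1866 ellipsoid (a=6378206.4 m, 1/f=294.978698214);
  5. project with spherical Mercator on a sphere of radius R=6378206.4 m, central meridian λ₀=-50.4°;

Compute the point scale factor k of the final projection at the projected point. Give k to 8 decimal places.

start: φ=53.180136°, λ=-54.508355°, h=0.000 m
→ ECEF (a=6378388.000, f=1/297.0): X=2224123.0938, Y=-3119067.5521, Z=5082684.4088
→ Helmert 7p (PV): X=2223700.8809, Y=-3119403.8609, Z=5083194.2878
→ Helmert 7p (PV): X=2223259.6602, Y=-3119123.0599, Z=5083239.9016
→ geod (Bowring, a=6378206.400): φ=53.18767175°, λ=-54.51935282°, h=446.8382 m
→ into merc (λ₀=-50.4°): φ=53.18767175°, λ−λ₀=-4.11935282°
scale k = 1.66890334

1.66890334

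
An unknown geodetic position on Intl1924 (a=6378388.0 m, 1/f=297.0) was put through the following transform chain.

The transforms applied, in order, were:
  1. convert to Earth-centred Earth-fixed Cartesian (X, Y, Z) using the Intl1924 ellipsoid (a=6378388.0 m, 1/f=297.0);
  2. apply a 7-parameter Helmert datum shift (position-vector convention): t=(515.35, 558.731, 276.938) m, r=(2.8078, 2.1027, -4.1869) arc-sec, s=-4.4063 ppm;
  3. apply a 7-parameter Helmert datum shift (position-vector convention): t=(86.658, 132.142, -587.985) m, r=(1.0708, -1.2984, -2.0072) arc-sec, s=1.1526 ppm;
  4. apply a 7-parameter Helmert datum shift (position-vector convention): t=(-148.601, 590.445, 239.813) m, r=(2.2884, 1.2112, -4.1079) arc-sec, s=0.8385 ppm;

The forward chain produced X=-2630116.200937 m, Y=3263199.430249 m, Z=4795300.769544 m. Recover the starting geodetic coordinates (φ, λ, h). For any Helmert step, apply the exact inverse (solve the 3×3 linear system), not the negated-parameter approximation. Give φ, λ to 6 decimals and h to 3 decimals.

start: X=-2630116.2009, Y=3263199.4302, Z=4795300.7695 m
→ Helmert⁻¹: X=-2630058.5283, Y=3262607.0683, Z=4795005.2951
→ Helmert⁻¹: X=-2630143.7151, Y=3262470.4673, Z=4795587.3723
→ Helmert⁻¹: X=-2630785.7533, Y=3261937.9838, Z=4795260.3418
→ geod (Bowring, a=6378388.000): φ=49.04087000°, λ=128.88652500°, h=2158.4280 m

φ=49.040870°, λ=128.886525°, h=2158.428 m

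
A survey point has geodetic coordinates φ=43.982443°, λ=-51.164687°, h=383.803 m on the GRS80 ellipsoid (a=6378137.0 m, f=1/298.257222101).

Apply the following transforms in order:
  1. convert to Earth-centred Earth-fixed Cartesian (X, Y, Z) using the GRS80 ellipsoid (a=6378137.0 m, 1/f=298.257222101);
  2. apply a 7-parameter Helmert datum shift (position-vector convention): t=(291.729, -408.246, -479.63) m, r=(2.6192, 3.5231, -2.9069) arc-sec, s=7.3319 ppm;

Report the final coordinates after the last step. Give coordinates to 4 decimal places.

X=2883110.2888 m, Y=-3581455.3948 m, Z=4406412.6180 m

start: φ=43.982443°, λ=-51.164687°, h=383.803 m
→ ECEF (a=6378137.000, f=1/298.257222101): X=2882772.6167, Y=-3580924.3055, Z=4406954.6479
→ Helmert 7p (PV): X=2883110.2888, Y=-3581455.3948, Z=4406412.6180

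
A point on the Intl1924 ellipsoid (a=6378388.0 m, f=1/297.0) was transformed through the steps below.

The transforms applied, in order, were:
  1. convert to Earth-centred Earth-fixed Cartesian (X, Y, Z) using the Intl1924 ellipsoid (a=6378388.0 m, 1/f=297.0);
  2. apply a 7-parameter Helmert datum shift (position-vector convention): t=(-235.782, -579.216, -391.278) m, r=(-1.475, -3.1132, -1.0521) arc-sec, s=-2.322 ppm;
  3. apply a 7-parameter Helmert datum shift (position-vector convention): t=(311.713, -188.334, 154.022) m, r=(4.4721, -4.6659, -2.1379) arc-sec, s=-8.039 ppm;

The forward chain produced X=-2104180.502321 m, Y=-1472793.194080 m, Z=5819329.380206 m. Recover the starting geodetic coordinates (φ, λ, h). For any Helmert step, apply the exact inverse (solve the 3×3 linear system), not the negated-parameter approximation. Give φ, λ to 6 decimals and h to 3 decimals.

φ=66.334009°, λ=-145.023267°, h=652.544 m

start: X=-2104180.5023, Y=-1472793.1941, Z=5819329.3802 m
→ Helmert⁻¹: X=-2104362.2332, Y=-1472512.3395, Z=5819301.6676
→ Helmert⁻¹: X=-2104035.9903, Y=-1471988.8903, Z=5819727.6894
→ geod (Bowring, a=6378388.000): φ=66.33400900°, λ=-145.02326700°, h=652.5440 m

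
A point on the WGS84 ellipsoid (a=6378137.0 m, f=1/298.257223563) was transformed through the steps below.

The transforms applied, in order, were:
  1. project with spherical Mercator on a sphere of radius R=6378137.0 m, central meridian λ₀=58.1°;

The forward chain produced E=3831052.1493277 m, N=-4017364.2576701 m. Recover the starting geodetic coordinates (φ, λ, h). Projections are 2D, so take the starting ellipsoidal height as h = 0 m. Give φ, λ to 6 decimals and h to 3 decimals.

φ=-33.914776°, λ=92.514927°, h=0.000 m

start: E=3831052.1493, N=-4017364.2577 m
→ merc⁻¹: φ=-33.91477600°, λ=92.51492700°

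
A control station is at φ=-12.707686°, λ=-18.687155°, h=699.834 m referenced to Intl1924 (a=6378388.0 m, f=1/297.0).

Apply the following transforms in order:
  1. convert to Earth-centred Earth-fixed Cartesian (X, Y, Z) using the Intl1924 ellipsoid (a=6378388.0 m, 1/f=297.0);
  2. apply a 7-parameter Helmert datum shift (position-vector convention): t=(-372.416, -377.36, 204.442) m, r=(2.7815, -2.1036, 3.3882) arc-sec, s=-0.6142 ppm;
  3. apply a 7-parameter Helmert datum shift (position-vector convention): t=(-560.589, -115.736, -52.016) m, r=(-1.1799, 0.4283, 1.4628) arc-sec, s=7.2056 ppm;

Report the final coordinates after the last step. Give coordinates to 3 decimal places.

start: φ=-12.707686°, λ=-18.687155°, h=699.834 m
→ ECEF (a=6378388.000, f=1/297.0): X=5895736.8396, Y=-1994123.7504, Z=-1394047.1979
→ Helmert 7p (PV): X=5895407.7761, Y=-1994384.2407, Z=-1393808.6627
→ Helmert 7p (PV): X=5894900.9168, Y=-1994480.5109, Z=-1393871.5550

X=5894900.917 m, Y=-1994480.511 m, Z=-1393871.555 m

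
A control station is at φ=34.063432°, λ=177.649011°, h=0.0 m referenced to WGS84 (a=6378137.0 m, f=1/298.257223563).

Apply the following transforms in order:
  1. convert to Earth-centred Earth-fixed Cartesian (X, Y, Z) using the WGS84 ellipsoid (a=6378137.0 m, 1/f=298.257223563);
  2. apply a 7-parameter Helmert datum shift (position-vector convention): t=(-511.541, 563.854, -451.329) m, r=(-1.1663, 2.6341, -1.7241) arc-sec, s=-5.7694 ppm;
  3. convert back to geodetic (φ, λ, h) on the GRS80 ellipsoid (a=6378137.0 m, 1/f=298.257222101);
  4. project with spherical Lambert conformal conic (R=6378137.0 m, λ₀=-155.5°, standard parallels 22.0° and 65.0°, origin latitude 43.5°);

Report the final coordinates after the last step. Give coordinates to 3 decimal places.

E=-2298892.958 m, N=-599259.694 m

start: φ=34.063432°, λ=177.649011°, h=0.000 m
→ ECEF (a=6378137.000, f=1/298.257223563): X=-5284868.4894, Y=216973.1433, Z=3552277.5470
→ Helmert 7p (PV): X=-5285302.3623, Y=217600.0056, Z=3551871.9866
→ geod (Bowring, a=6378137.000): φ=34.05808422°, λ=177.64241969°, h=153.3260 m
→ lcc (R=6378137.0, λ₀=-155.5°): E=-2298892.9585, N=-599259.6936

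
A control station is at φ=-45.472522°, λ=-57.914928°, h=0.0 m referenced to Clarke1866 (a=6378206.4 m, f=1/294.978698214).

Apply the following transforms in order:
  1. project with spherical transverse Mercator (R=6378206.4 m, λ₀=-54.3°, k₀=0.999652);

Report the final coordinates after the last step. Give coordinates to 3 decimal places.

E=-282093.544 m, N=-5066619.871 m

start: φ=-45.472522°, λ=-57.914928°, h=0.000 m
→ tm (R=6378206.4, λ₀=-54.3°): E=-282093.5439, N=-5066619.8712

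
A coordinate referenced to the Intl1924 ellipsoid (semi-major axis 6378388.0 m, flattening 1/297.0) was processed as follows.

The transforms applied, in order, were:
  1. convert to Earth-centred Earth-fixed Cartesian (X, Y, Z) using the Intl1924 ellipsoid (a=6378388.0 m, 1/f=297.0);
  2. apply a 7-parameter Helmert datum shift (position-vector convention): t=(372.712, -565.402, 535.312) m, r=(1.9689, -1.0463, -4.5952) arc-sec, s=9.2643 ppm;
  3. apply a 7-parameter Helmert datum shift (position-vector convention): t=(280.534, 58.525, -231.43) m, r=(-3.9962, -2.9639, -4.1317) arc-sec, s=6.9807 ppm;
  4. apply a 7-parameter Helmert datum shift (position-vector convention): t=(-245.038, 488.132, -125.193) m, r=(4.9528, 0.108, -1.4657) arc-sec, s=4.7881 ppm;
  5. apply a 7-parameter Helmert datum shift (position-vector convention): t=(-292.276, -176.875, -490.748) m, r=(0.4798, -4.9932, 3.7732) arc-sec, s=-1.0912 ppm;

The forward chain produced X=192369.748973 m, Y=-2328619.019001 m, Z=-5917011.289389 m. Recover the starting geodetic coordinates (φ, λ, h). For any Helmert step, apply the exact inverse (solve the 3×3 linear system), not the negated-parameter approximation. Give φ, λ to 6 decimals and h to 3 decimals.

start: X=192369.7490, Y=-2328619.0190, Z=-5917011.2894 m
→ Helmert⁻¹: X=192476.4151, Y=-2328461.9684, Z=-5916526.2406
→ Helmert⁻¹: X=192740.1783, Y=-2329079.6413, Z=-5916316.6930
→ Helmert⁻¹: X=192419.9426, Y=-2329003.4340, Z=-5916091.8522
→ Helmert⁻¹: X=192067.3131, Y=-2328468.6583, Z=-5916551.0992
→ geod (Bowring, a=6378388.000): φ=-68.58319300°, λ=-85.28454500°, h=1353.8610 m

φ=-68.583193°, λ=-85.284545°, h=1353.861 m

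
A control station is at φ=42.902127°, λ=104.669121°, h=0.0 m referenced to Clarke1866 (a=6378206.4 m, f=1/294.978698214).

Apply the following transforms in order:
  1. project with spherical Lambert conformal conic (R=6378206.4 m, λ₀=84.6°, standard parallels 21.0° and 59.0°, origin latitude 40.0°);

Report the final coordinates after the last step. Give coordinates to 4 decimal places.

E=1533874.9027 m, N=482178.4278 m

start: φ=42.902127°, λ=104.669121°, h=0.000 m
→ lcc (R=6378206.4, λ₀=84.6°): E=1533874.9027, N=482178.4278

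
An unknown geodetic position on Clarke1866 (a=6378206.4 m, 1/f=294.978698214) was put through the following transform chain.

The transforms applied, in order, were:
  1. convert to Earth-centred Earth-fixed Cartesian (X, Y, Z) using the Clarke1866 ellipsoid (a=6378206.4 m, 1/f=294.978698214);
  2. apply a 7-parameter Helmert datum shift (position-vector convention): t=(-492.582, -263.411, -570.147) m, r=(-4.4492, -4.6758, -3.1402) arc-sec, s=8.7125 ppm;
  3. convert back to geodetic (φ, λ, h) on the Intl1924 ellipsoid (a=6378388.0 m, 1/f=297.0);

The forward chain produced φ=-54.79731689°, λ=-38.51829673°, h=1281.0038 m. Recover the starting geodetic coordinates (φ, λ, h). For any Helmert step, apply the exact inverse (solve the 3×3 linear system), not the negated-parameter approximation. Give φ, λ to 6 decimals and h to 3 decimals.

φ=-54.795765°, λ=-38.509230°, h=1167.277 m

start: φ=-54.797317°, λ=-38.518297°, h=1281.004 m
→ ECEF (a=6378388.000, f=1/297.0): X=2883938.5321, Y=-2295492.3266, Z=-5189561.6014
→ Helmert⁻¹: X=2884323.2934, Y=-2295053.0775, Z=-5189061.1353
→ geod (Bowring, a=6378206.400): φ=-54.79576500°, λ=-38.50923000°, h=1167.2770 m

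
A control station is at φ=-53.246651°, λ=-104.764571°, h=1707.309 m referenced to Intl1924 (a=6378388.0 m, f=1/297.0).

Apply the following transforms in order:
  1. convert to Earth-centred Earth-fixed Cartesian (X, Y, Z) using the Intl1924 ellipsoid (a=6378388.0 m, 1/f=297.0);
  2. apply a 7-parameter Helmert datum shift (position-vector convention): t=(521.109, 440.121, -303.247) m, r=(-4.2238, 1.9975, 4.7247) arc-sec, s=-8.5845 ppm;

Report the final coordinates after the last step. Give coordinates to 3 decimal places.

X=-974464.953 m, Y=-3699256.050 m, Z=-5088659.741 m

start: φ=-53.246651°, λ=-104.764571°, h=1707.309 m
→ ECEF (a=6378388.000, f=1/297.0): X=-975029.8975, Y=-3699601.3973, Z=-5088485.3764
→ Helmert 7p (PV): X=-974464.9533, Y=-3699256.0497, Z=-5088659.7409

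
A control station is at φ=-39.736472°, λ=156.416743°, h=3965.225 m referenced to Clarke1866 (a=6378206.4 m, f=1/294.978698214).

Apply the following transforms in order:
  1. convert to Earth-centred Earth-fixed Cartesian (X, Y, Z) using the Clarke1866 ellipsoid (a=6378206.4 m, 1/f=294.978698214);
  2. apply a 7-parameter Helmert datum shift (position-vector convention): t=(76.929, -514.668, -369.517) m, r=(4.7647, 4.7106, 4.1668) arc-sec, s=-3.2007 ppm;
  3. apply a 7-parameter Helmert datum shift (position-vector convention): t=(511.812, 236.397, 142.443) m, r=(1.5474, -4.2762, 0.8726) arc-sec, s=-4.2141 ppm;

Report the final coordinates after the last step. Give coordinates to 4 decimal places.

X=-4503603.4336 m, Y=1965977.0963 m, Z=-4057992.5929 m

start: φ=-39.736472°, λ=156.416743°, h=3965.225 m
→ ECEF (a=6378206.400, f=1/294.978698214): X=-4504168.9939, Y=1966255.8092, Z=-4057865.2602
→ Helmert 7p (PV): X=-4504210.0408, Y=1965737.5945, Z=-4058073.5048
→ Helmert 7p (PV): X=-4503603.4336, Y=1965977.0963, Z=-4057992.5929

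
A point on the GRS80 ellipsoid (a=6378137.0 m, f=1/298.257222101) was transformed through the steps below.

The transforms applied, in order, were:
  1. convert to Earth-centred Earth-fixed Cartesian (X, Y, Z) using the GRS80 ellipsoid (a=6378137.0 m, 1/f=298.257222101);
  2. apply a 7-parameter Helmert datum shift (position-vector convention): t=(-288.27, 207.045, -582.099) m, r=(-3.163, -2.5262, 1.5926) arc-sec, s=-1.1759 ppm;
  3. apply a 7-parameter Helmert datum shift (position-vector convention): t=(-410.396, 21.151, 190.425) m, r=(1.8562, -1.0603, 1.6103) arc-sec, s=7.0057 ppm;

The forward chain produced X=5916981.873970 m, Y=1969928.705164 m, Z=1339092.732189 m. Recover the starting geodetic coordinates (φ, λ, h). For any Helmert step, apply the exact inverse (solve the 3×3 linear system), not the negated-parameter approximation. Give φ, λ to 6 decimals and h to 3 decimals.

start: X=5916981.8740, Y=1969928.7052, Z=1339092.7322 m
→ Helmert⁻¹: X=5917373.0757, Y=1969859.6054, Z=1338844.7822
→ Helmert⁻¹: X=5917699.9157, Y=1969588.6461, Z=1339386.1830
→ geod (Bowring, a=6378137.000): φ=12.19958700°, λ=18.40899500°, h=1870.3560 m

φ=12.199587°, λ=18.408995°, h=1870.356 m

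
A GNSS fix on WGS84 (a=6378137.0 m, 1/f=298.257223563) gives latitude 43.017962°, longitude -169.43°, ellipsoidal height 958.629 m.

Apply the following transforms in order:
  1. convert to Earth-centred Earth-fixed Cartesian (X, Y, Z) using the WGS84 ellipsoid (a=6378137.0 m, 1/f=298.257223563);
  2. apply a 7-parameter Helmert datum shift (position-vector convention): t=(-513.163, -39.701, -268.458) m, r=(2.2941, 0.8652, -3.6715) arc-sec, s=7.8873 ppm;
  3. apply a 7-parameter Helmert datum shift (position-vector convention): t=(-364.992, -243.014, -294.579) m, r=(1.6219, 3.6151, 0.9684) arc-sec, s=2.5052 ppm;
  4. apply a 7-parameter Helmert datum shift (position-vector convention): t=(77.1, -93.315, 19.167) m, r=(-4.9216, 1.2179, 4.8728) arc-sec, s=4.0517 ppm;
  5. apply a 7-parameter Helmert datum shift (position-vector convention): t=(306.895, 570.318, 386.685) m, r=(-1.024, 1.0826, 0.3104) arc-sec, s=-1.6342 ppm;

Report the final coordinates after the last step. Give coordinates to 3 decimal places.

X=-4592428.739 m, Y=-856715.743 m, Z=4329672.624 m

start: φ=43.017962°, λ=-169.430000°, h=958.629 m
→ ECEF (a=6378137.000, f=1/298.257223563): X=-4592028.3875, Y=-856886.4081, Z=4329614.9294
→ Helmert 7p (PV): X=-4592574.8607, Y=-856899.2840, Z=4329390.3518
→ Helmert 7p (PV): X=-4592871.4557, Y=-857200.0495, Z=4329180.3728
→ Helmert 7p (PV): X=-4592767.1521, Y=-857302.0429, Z=4329264.6526
→ Helmert 7p (PV): X=-4592428.7389, Y=-856715.7428, Z=4329672.6243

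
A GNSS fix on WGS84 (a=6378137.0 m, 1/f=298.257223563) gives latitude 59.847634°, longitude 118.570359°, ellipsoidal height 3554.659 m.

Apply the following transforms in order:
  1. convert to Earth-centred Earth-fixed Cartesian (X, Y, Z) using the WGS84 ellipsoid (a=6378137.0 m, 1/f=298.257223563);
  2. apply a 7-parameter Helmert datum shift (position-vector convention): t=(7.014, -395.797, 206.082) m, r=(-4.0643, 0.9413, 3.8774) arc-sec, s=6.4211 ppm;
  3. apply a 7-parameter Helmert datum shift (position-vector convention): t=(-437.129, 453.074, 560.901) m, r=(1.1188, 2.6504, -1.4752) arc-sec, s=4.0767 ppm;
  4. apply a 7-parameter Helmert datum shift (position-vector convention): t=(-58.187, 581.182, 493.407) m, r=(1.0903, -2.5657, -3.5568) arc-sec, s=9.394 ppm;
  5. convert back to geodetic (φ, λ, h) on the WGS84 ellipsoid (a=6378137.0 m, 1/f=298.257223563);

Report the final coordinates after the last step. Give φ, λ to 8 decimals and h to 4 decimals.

start: φ=59.847634°, λ=118.570359°, h=3554.659 m
→ ECEF (a=6378137.000, f=1/298.257223563): X=-1536854.6352, Y=2822263.7882, Z=5495043.6611
→ Helmert 7p (PV): X=-1536885.4662, Y=2821965.4996, Z=5495236.4298
→ Helmert 7p (PV): X=-1537238.0666, Y=2822411.2629, Z=5495854.7882
→ Helmert 7p (PV): X=-1537330.3875, Y=2823016.4159, Z=5496395.6208
→ geod (Bowring, a=6378137.000): φ=59.84683407°, λ=118.57139077°, h=5169.9858 m

φ=59.84683407°, λ=118.57139077°, h=5169.9858 m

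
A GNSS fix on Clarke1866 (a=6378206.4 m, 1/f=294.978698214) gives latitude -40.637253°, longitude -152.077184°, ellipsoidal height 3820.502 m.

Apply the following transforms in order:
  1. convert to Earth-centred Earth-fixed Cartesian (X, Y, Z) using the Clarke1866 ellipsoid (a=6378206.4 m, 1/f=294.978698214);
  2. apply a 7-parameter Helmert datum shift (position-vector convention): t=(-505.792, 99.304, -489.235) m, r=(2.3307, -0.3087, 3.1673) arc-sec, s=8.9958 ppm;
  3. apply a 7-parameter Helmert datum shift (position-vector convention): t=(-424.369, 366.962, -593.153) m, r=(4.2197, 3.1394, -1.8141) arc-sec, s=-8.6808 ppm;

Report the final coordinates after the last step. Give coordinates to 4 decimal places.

start: φ=-40.637253°, λ=-152.077184°, h=3820.502 m
→ ECEF (a=6378206.400, f=1/294.978698214): X=-4285316.1592, Y=-2271143.4413, Z=-4134227.0434
→ Helmert 7p (PV): X=-4285819.4388, Y=-2271083.6565, Z=-4134785.5457
→ Helmert 7p (PV): X=-4286289.5094, Y=-2270574.6988, Z=-4135324.0355

X=-4286289.5094 m, Y=-2270574.6988 m, Z=-4135324.0355 m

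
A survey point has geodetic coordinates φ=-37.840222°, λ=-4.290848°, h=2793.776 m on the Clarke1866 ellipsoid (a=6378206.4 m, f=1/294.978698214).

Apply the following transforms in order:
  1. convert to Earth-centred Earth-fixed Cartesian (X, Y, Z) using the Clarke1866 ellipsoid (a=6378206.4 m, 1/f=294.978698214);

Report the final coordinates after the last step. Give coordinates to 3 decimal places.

X=5031517.668 m, Y=-377513.483 m, Z=-3892973.485 m

start: φ=-37.840222°, λ=-4.290848°, h=2793.776 m
→ ECEF (a=6378206.400, f=1/294.978698214): X=5031517.6679, Y=-377513.4827, Z=-3892973.4847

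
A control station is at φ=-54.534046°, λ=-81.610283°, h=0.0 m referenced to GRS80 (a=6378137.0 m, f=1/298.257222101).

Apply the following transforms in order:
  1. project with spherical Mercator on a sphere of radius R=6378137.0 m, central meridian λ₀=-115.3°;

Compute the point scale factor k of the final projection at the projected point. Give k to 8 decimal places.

1.72348689

start: φ=-54.534046°, λ=-81.610283°, h=0.000 m
→ into merc (λ₀=-115.3°): φ=-54.53404600°, λ−λ₀=33.68971700°
scale k = 1.72348689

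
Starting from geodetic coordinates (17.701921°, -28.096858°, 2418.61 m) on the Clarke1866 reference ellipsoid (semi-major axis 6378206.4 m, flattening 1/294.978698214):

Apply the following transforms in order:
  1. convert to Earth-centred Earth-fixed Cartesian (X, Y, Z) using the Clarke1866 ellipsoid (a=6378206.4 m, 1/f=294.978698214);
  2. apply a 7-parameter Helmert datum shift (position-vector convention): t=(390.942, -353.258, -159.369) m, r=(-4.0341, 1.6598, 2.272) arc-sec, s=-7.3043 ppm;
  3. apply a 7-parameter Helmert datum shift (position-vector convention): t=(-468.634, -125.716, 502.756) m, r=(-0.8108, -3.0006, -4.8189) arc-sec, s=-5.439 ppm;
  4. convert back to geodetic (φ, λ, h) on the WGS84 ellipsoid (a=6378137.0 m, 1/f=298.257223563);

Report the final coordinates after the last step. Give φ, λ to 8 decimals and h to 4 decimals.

φ=17.70417187°, λ=-28.10157105°, h=2639.0516 m

start: φ=17.701921°, λ=-28.096858°, h=2418.610 m
→ ECEF (a=6378206.400, f=1/294.978698214): X=5363852.5031, Y=-2863652.5156, Z=1927600.6996
→ Helmert 7p (PV): X=5364251.3199, Y=-2863888.0749, Z=1927440.0951
→ Helmert 7p (PV): X=5363658.5631, Y=-2864115.9604, Z=1928021.6603
→ geod (Bowring, a=6378137.000): φ=17.70417187°, λ=-28.10157105°, h=2639.0516 m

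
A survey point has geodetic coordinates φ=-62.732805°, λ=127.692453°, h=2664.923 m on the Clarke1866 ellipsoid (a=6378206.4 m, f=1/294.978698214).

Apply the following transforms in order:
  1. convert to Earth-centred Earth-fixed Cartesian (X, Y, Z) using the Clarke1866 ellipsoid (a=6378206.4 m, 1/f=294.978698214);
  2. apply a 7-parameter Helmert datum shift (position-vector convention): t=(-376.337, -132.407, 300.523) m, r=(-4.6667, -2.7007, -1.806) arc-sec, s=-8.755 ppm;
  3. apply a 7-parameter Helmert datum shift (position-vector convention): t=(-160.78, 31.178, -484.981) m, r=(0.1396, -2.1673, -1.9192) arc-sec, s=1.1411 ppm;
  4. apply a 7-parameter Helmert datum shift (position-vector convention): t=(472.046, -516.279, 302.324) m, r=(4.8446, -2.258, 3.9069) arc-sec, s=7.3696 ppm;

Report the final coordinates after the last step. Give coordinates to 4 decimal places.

start: φ=-62.732805°, λ=127.692453°, h=2664.923 m
→ ECEF (a=6378206.400, f=1/294.978698214): X=-1792191.5506, Y=2319456.2668, Z=-5648570.3787
→ Helmert 7p (PV): X=-1792457.9305, Y=2319191.4482, Z=-5648296.3449
→ Helmert 7p (PV): X=-1792539.8280, Y=2319245.7734, Z=-5648805.0356
→ Helmert 7p (PV): X=-1792063.0834, Y=2318845.3093, Z=-5648509.4911

X=-1792063.0834 m, Y=2318845.3093 m, Z=-5648509.4911 m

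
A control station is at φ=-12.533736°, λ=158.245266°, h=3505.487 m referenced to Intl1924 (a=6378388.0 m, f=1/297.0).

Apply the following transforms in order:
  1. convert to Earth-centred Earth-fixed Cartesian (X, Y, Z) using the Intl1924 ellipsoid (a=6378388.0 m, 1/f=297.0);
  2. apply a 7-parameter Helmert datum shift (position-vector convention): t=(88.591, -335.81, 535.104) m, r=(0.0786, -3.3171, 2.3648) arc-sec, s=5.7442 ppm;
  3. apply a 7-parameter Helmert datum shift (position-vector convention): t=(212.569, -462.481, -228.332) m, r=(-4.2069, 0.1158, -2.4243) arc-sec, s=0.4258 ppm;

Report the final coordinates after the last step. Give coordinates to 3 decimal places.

start: φ=-12.533736°, λ=158.245266°, h=3505.487 m
→ ECEF (a=6378388.000, f=1/297.0): X=-5787025.2102, Y=2309343.2212, Z=-1375875.1042
→ Helmert 7p (PV): X=-5786974.2109, Y=2308954.8529, Z=-1375440.0895
→ Helmert 7p (PV): X=-5786737.7403, Y=2308533.3184, Z=-1375712.8509

X=-5786737.740 m, Y=2308533.318 m, Z=-1375712.851 m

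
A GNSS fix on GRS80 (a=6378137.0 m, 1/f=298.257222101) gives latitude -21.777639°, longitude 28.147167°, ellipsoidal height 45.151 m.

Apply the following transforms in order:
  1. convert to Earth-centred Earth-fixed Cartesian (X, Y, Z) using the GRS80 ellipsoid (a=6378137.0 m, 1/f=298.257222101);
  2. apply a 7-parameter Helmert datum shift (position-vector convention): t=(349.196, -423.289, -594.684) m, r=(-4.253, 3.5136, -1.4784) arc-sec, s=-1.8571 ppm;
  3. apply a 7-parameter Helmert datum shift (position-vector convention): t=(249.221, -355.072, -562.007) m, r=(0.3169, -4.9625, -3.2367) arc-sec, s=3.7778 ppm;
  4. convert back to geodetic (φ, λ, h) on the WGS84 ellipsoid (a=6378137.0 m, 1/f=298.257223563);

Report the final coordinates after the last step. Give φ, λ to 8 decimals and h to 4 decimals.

start: φ=-21.777639°, λ=28.147167°, h=45.151 m
→ ECEF (a=6378137.000, f=1/298.257222101): X=5224925.3961, Y=2795380.3373, Z=-2351582.9063
→ Helmert 7p (PV): X=5225244.8669, Y=2794865.9200, Z=-2352319.8647
→ Helmert 7p (PV): X=5225614.2793, Y=2794443.0258, Z=-2352760.7503
→ geod (Bowring, a=6378137.000): φ=-21.78696216°, λ=28.13603405°, h=635.7814 m

φ=-21.78696216°, λ=28.13603405°, h=635.7814 m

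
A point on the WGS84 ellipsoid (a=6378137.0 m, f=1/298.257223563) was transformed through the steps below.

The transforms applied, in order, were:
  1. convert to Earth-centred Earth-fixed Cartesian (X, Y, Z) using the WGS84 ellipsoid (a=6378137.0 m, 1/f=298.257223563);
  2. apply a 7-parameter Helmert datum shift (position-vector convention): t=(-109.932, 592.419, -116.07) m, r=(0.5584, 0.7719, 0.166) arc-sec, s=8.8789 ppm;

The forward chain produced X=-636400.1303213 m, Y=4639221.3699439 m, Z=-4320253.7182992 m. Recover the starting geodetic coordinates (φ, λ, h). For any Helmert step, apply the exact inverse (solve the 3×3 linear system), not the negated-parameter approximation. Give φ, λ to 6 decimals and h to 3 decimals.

start: X=-636400.1303, Y=4639221.3699, Z=-4320253.7183 m
→ Helmert⁻¹: X=-636264.6487, Y=4638576.5820, Z=-4320114.2292
→ geod (Bowring, a=6378137.000): φ=-42.88966200°, λ=97.81041100°, h=2329.1280 m

φ=-42.889662°, λ=97.810411°, h=2329.128 m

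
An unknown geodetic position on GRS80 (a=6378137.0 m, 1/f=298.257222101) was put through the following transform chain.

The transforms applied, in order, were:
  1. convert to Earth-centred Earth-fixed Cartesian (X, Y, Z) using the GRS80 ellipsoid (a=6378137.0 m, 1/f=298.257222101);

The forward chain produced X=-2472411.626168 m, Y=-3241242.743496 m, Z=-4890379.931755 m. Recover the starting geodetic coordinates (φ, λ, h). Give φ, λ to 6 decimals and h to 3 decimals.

φ=-50.374851°, λ=-127.336295°, h=1160.823 m

start: X=-2472411.6262, Y=-3241242.7435, Z=-4890379.9318 m
→ geod (Bowring, a=6378137.000): φ=-50.37485100°, λ=-127.33629500°, h=1160.8230 m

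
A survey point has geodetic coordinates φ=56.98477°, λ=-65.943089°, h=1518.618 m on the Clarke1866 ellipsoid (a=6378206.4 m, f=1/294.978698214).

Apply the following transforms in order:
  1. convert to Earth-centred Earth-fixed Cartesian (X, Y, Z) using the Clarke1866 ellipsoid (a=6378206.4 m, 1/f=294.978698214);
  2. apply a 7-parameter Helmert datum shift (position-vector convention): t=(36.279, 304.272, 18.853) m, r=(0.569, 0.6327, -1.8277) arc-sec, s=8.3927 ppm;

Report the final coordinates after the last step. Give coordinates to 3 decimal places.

X=1420417.840 m, Y=-3181469.668 m, Z=5326099.467 m

start: φ=56.984770°, λ=-65.943089°, h=1518.618 m
→ ECEF (a=6378206.400, f=1/294.978698214): X=1420381.4957, Y=-3181719.9587, Z=5326049.0478
→ Helmert 7p (PV): X=1420417.8396, Y=-3181469.6684, Z=5326099.4667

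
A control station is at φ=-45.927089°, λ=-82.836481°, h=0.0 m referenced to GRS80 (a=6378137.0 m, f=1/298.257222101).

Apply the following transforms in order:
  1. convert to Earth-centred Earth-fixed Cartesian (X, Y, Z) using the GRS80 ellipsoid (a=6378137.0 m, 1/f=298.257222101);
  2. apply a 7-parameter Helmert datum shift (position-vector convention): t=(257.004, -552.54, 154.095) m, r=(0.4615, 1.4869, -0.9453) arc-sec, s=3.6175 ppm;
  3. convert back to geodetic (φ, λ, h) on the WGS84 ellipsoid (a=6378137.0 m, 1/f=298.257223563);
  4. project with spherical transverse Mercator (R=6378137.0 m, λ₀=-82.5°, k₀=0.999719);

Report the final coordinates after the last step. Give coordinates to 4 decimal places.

E=-25914.7044 m, N=-5110693.0015 m

start: φ=-45.927089°, λ=-82.836481°, h=0.000 m
→ ECEF (a=6378137.000, f=1/298.257222101): X=554191.7561, Y=-4409456.4609, Z=-4559614.2509
→ Helmert 7p (PV): X=554397.6875, Y=-4410017.2901, Z=-4559490.5111
→ geod (Bowring, a=6378137.000): φ=-45.92255204°, λ=-82.83474864°, h=316.0350 m
→ tm (R=6378137.0, λ₀=-82.5°): E=-25914.7044, N=-5110693.0015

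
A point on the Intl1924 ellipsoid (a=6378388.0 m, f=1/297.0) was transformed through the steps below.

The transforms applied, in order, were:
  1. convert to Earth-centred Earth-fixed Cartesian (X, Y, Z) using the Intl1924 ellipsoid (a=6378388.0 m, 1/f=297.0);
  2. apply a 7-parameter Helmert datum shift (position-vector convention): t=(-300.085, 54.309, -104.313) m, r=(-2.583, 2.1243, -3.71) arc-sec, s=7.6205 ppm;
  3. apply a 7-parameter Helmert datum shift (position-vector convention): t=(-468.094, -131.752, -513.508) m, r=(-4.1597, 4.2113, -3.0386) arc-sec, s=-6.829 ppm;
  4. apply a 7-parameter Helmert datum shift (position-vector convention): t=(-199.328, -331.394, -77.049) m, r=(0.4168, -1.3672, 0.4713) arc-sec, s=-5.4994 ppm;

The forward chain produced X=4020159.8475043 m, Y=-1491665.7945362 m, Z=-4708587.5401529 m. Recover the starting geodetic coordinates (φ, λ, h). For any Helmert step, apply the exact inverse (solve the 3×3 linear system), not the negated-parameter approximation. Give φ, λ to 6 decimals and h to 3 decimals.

φ=-47.859064°, λ=-20.343494°, h=1887.281 m

start: X=4020159.8475, Y=-1491665.7945, Z=-4708587.5402 m
→ Helmert⁻¹: X=4020346.6674, Y=-1491361.3028, Z=-4708560.0200
→ Helmert⁻¹: X=4020960.3094, Y=-1491085.5537, Z=-4708026.6381
→ Helmert⁻¹: X=4021305.0543, Y=-1490997.2147, Z=-4707863.7051
→ geod (Bowring, a=6378388.000): φ=-47.85906400°, λ=-20.34349400°, h=1887.2810 m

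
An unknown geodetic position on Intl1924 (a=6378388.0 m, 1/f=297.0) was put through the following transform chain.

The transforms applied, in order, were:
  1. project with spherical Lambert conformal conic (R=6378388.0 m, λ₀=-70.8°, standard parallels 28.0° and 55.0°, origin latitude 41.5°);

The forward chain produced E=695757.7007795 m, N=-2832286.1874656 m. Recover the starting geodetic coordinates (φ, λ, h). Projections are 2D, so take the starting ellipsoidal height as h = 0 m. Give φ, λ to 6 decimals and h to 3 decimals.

start: E=695757.7008, N=-2832286.1875 m
→ lcc⁻¹: φ=15.96240600°, λ=-64.71422500°

φ=15.962406°, λ=-64.714225°, h=0.000 m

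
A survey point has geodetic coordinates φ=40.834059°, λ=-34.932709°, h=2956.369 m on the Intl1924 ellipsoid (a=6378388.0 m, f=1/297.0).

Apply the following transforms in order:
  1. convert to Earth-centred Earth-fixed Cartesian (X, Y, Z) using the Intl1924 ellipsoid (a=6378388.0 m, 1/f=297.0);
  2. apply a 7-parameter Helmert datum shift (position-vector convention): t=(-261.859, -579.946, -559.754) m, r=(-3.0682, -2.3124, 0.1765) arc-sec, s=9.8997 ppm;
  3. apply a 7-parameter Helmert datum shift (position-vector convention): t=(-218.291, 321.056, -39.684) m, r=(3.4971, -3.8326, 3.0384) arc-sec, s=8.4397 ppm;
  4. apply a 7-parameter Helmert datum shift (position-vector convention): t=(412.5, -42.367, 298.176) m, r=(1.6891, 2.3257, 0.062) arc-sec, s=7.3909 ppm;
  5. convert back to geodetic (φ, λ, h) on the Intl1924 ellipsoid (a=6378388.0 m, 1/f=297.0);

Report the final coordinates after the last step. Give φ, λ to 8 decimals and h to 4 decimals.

start: φ=40.834059°, λ=-34.932709°, h=2956.369 m
→ ECEF (a=6378388.000, f=1/297.0): X=3963950.4364, Y=-2768655.6866, Z=4150501.1695
→ Helmert 7p (PV): X=3963683.6574, Y=-2769197.9099, Z=4150068.1282
→ Helmert 7p (PV): X=3963462.4980, Y=-2768912.1999, Z=4150090.1687
→ Helmert 7p (PV): X=3963951.9178, Y=-2769007.8255, Z=4150351.6532
→ geod (Bowring, a=6378388.000): φ=40.83184697°, λ=-34.93611979°, h=3012.0967 m

φ=40.83184697°, λ=-34.93611979°, h=3012.0967 m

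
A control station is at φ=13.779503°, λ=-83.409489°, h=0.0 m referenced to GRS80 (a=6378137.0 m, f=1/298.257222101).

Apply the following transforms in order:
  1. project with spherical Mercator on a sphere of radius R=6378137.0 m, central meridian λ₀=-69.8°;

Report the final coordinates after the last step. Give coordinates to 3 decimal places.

start: φ=13.779503°, λ=-83.409489°, h=0.000 m
→ merc (R=6378137.0, λ₀=-69.8°): E=-1515001.3854, N=1548931.5704

E=-1515001.385 m, N=1548931.570 m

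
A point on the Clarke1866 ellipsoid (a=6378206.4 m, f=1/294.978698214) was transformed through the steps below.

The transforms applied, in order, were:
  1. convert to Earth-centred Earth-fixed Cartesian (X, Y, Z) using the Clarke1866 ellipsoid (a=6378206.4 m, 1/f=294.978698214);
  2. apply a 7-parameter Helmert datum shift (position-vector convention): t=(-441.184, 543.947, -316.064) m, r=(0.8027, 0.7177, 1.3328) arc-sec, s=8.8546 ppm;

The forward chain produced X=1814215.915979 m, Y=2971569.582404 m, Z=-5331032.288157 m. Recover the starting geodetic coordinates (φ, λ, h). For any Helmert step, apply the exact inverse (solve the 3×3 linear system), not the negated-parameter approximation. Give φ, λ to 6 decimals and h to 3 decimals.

φ=-57.030206°, λ=58.583243°, h=3746.790 m

start: X=1814215.9160, Y=2971569.5824, Z=-5331032.2882 m
→ Helmert⁻¹: X=1814678.7774, Y=2970966.8578, Z=-5330674.2708
→ geod (Bowring, a=6378206.400): φ=-57.03020600°, λ=58.58324300°, h=3746.7900 m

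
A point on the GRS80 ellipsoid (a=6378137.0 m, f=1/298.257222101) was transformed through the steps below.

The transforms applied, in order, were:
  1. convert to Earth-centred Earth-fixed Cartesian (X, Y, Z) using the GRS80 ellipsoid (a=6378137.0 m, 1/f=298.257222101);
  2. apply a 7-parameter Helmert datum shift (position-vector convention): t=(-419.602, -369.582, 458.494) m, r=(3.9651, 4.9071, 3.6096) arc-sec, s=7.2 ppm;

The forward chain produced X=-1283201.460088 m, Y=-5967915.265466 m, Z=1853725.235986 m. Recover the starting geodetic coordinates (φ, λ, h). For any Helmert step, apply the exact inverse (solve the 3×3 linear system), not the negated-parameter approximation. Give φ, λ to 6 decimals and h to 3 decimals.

start: X=-1283201.4601, Y=-5967915.2655, Z=1853725.2360 m
→ Helmert⁻¹: X=-1282921.1429, Y=-5967444.6392, Z=1853337.5918
→ geod (Bowring, a=6378137.000): φ=16.99747900°, λ=-102.13315100°, h=2637.4050 m

φ=16.997479°, λ=-102.133151°, h=2637.405 m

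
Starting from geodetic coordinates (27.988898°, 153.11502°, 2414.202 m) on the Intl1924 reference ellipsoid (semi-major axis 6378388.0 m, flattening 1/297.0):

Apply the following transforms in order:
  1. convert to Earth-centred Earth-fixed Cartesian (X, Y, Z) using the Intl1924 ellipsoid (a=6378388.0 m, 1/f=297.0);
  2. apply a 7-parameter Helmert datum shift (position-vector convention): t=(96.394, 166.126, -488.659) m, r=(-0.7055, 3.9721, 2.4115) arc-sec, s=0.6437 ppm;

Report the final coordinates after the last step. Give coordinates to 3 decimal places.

start: φ=27.988898°, λ=153.115020°, h=2414.202 m
→ ECEF (a=6378388.000, f=1/297.0): X=-5029219.3461, Y=2549811.0829, Z=2976593.5326
→ Helmert 7p (PV): X=-5029098.6789, Y=2549930.2332, Z=2976194.9176

X=-5029098.679 m, Y=2549930.233 m, Z=2976194.918 m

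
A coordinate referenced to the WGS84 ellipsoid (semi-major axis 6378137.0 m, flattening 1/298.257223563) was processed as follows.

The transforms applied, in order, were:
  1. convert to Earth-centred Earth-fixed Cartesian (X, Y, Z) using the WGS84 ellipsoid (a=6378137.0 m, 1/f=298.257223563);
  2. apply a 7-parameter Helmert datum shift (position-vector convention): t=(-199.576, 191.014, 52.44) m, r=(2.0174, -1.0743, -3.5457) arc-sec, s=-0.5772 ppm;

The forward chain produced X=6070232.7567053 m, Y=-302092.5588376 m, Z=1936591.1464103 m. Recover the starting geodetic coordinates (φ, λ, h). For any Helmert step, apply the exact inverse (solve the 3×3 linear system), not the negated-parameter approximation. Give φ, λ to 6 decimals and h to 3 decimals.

φ=17.784059°, λ=-2.849581°, h=2851.594 m

start: X=6070232.7567, Y=-302092.5588, Z=1936591.1464 m
→ Helmert⁻¹: X=6070451.1167, Y=-302160.4557, Z=1936511.1624
→ geod (Bowring, a=6378137.000): φ=17.78405900°, λ=-2.84958100°, h=2851.5940 m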